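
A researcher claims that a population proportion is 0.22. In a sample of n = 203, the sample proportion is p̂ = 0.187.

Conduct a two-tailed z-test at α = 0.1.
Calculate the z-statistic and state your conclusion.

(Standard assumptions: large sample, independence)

Answer: z = -1.1350, fail to reject H₀

Derivation:
H₀: p = 0.22, H₁: p ≠ 0.22
Standard error: SE = √(p₀(1-p₀)/n) = √(0.22×0.78/203) = 0.029074
z-statistic: z = (p̂ - p₀)/SE = (0.187 - 0.22)/0.029074 = -1.1350
Critical value: z_0.05 = ±1.645
p-value = 0.2564
Decision: fail to reject H₀ at α = 0.1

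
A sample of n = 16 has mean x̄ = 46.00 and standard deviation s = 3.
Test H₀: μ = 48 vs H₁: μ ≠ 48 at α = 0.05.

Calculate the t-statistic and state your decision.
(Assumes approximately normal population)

Answer: t = -2.6667, reject H₀

Derivation:
df = n - 1 = 15
SE = s/√n = 3/√16 = 0.7500
t = (x̄ - μ₀)/SE = (46.00 - 48)/0.7500 = -2.6667
Critical value: t_{0.025,15} = ±2.131
p-value ≈ 0.0176
Decision: reject H₀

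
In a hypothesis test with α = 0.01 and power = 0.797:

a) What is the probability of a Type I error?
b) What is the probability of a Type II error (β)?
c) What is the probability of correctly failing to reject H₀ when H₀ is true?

Answer: a) 0.01, b) 0.203, c) 0.99

Derivation:
a) Type I error probability = α = 0.01
b) Power = P(reject H₀ | H₁ true) = 1 - β = 0.797, so Type II error probability = β = 1 - Power = 0.203
c) P(fail to reject H₀ | H₀ true) = 1 - α = 0.99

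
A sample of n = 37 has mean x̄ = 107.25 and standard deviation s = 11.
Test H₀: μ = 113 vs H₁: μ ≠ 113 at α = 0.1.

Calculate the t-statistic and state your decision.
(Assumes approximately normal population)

Answer: t = -3.1796, reject H₀

Derivation:
df = n - 1 = 36
SE = s/√n = 11/√37 = 1.8084
t = (x̄ - μ₀)/SE = (107.25 - 113)/1.8084 = -3.1796
Critical value: t_{0.05,36} = ±1.688
p-value ≈ 0.0030
Decision: reject H₀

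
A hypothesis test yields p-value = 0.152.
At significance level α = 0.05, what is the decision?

Compare p-value to α:
0.152 ≥ 0.05
Decision: fail to reject H₀

Answer: fail to reject H₀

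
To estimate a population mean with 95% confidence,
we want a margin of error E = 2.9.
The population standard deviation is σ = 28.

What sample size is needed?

z_0.025 = 1.960
n = (z×σ/E)² = (1.960×28/2.9)²
n = 358.1230
Round up: n = 359

Answer: n = 359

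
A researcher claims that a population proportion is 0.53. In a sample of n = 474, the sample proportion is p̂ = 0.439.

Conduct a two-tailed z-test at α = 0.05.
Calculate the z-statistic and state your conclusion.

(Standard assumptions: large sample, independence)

H₀: p = 0.53, H₁: p ≠ 0.53
Standard error: SE = √(p₀(1-p₀)/n) = √(0.53×0.47/474) = 0.022924
z-statistic: z = (p̂ - p₀)/SE = (0.439 - 0.53)/0.022924 = -3.9696
Critical value: z_0.025 = ±1.960
p-value = 0.0001
Decision: reject H₀ at α = 0.05

Answer: z = -3.9696, reject H₀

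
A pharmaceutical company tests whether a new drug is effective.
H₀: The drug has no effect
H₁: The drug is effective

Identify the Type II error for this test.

Answer: Failing to detect the drug's effect when it actually works

Derivation:
Type I error: rejecting H₀ when it is actually true (false positive).
Type II error: failing to reject H₀ when H₁ is actually true (false negative).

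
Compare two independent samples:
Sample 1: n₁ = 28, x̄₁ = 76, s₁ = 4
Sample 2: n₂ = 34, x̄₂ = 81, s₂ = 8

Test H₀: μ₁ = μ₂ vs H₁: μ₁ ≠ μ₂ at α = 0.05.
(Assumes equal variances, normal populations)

Answer: t = -3.0090, reject H₀

Derivation:
Pooled variance: s²_p = [27×4² + 33×8²]/(60) = 42.4000
s_p = 6.5115
SE = s_p×√(1/n₁ + 1/n₂) = 6.5115×√(1/28 + 1/34) = 1.6617
t = (x̄₁ - x̄₂)/SE = (76 - 81)/1.6617 = -3.0090
df = 60, t-critical = ±2.000
Decision: reject H₀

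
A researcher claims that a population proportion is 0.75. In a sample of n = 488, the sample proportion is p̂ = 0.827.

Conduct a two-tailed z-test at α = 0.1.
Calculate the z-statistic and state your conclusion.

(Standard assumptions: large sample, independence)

H₀: p = 0.75, H₁: p ≠ 0.75
Standard error: SE = √(p₀(1-p₀)/n) = √(0.75×0.25/488) = 0.019602
z-statistic: z = (p̂ - p₀)/SE = (0.827 - 0.75)/0.019602 = 3.9282
Critical value: z_0.05 = ±1.645
p-value = 0.0001
Decision: reject H₀ at α = 0.1

Answer: z = 3.9282, reject H₀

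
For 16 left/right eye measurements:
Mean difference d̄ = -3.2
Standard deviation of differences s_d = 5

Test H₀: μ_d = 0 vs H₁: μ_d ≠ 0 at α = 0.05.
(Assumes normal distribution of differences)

df = n - 1 = 15
SE = s_d/√n = 5/√16 = 1.2500
t = d̄/SE = -3.2/1.2500 = -2.5600
Critical value: t_{0.025,15} = ±2.131
p-value ≈ 0.0218
Decision: reject H₀

Answer: t = -2.5600, reject H₀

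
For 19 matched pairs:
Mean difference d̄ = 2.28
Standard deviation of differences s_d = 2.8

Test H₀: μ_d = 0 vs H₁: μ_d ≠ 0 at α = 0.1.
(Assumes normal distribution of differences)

df = n - 1 = 18
SE = s_d/√n = 2.8/√19 = 0.6424
t = d̄/SE = 2.28/0.6424 = 3.5492
Critical value: t_{0.05,18} = ±1.734
p-value ≈ 0.0023
Decision: reject H₀

Answer: t = 3.5492, reject H₀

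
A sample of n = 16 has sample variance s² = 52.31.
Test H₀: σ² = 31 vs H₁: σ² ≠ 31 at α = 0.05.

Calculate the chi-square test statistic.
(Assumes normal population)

Answer: χ² = 25.3113, fail to reject H₀

Derivation:
df = n - 1 = 15
χ² = (n-1)s²/σ₀² = 15×52.31/31 = 25.3113
Critical values: χ²_{0.975,15} = 6.262, χ²_{0.025,15} = 27.488
Rejection region: χ² < 6.262 or χ² > 27.488
Decision: fail to reject H₀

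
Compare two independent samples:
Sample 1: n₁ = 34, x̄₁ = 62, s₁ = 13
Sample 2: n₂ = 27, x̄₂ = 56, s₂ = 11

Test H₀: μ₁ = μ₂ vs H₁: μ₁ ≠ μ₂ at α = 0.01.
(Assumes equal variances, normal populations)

Pooled variance: s²_p = [33×13² + 26×11²]/(59) = 147.8475
s_p = 12.1593
SE = s_p×√(1/n₁ + 1/n₂) = 12.1593×√(1/34 + 1/27) = 3.1344
t = (x̄₁ - x̄₂)/SE = (62 - 56)/3.1344 = 1.9142
df = 59, t-critical = ±2.662
Decision: fail to reject H₀

Answer: t = 1.9142, fail to reject H₀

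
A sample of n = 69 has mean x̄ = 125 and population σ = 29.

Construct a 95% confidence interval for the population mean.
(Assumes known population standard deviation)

Answer: (118.1572, 131.8428)

Derivation:
Confidence level: 95%, α = 0.05
z_0.025 = 1.960
SE = σ/√n = 29/√69 = 3.4912
Margin of error = 1.960 × 3.4912 = 6.8428
CI: x̄ ± margin = 125 ± 6.8428
CI: (118.1572, 131.8428)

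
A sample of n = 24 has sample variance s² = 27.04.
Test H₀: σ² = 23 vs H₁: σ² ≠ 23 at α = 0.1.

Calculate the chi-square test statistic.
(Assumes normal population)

Answer: χ² = 27.0400, fail to reject H₀

Derivation:
df = n - 1 = 23
χ² = (n-1)s²/σ₀² = 23×27.04/23 = 27.0400
Critical values: χ²_{0.95,23} = 13.091, χ²_{0.05,23} = 35.172
Rejection region: χ² < 13.091 or χ² > 35.172
Decision: fail to reject H₀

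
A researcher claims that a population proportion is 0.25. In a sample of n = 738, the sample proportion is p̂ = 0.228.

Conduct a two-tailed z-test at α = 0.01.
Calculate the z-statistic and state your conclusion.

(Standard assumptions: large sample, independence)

H₀: p = 0.25, H₁: p ≠ 0.25
Standard error: SE = √(p₀(1-p₀)/n) = √(0.25×0.75/738) = 0.015939
z-statistic: z = (p̂ - p₀)/SE = (0.228 - 0.25)/0.015939 = -1.3803
Critical value: z_0.005 = ±2.576
p-value = 0.1675
Decision: fail to reject H₀ at α = 0.01

Answer: z = -1.3803, fail to reject H₀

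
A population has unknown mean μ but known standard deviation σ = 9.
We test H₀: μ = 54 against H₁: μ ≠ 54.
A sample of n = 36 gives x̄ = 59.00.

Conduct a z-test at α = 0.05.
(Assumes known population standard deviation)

Standard error: SE = σ/√n = 9/√36 = 1.5000
z-statistic: z = (x̄ - μ₀)/SE = (59.00 - 54)/1.5000 = 3.3333
Critical value: ±1.960
p-value = 0.0009
Decision: reject H₀

Answer: z = 3.3333, reject H₀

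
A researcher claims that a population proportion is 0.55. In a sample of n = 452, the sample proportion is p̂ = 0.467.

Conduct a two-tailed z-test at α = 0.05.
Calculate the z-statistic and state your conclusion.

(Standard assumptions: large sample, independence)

Answer: z = -3.5470, reject H₀

Derivation:
H₀: p = 0.55, H₁: p ≠ 0.55
Standard error: SE = √(p₀(1-p₀)/n) = √(0.55×0.45/452) = 0.023400
z-statistic: z = (p̂ - p₀)/SE = (0.467 - 0.55)/0.023400 = -3.5470
Critical value: z_0.025 = ±1.960
p-value = 0.0004
Decision: reject H₀ at α = 0.05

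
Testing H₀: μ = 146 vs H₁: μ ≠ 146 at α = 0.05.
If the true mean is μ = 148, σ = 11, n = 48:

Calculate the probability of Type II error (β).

SE = σ/√n = 11/√48 = 1.5877
Critical values: μ₀ ± z_0.025×SE = 146 ± 1.960×1.5877
Acceptance region: (142.8881, 149.1119)
Under H₁ (μ = 148): z_high = (149.1119 - 148)/1.5877 = 0.7003, z_low = (142.8881 - 148)/1.5877 = -3.2197
β = P(not reject | H₁) = Φ(0.7003) - Φ(-3.2197) ≈ 0.7575

Answer: β ≈ 0.7575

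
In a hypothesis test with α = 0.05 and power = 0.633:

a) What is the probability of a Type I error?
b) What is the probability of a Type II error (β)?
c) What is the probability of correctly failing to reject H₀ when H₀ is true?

a) Type I error probability = α = 0.05
b) Power = P(reject H₀ | H₁ true) = 1 - β = 0.633, so Type II error probability = β = 1 - Power = 0.367
c) P(fail to reject H₀ | H₀ true) = 1 - α = 0.95

Answer: a) 0.05, b) 0.367, c) 0.95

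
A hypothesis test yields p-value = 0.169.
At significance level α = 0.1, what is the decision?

Answer: fail to reject H₀

Derivation:
Compare p-value to α:
0.169 ≥ 0.1
Decision: fail to reject H₀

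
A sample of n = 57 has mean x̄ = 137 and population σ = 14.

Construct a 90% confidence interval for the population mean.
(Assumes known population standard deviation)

Confidence level: 90%, α = 0.1
z_0.05 = 1.645
SE = σ/√n = 14/√57 = 1.8543
Margin of error = 1.645 × 1.8543 = 3.0503
CI: x̄ ± margin = 137 ± 3.0503
CI: (133.9497, 140.0503)

Answer: (133.9497, 140.0503)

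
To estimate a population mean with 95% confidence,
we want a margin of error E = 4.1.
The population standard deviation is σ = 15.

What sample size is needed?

z_0.025 = 1.960
n = (z×σ/E)² = (1.960×15/4.1)²
n = 51.4194
Round up: n = 52

Answer: n = 52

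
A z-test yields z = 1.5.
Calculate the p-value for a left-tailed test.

For z = 1.5:
p = P(Z < 1.5) = Φ(1.5) = 0.9332

Answer: p-value ≈ 0.9332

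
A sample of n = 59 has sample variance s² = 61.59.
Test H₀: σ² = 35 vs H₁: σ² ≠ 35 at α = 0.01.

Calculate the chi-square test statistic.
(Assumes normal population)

df = n - 1 = 58
χ² = (n-1)s²/σ₀² = 58×61.59/35 = 102.0634
Critical values: χ²_{0.995,58} = 34.008, χ²_{0.005,58} = 89.477
Rejection region: χ² < 34.008 or χ² > 89.477
Decision: reject H₀

Answer: χ² = 102.0634, reject H₀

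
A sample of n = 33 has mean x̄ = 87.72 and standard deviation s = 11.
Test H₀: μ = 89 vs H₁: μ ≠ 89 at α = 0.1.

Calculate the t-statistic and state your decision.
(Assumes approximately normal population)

Answer: t = -0.6684, fail to reject H₀

Derivation:
df = n - 1 = 32
SE = s/√n = 11/√33 = 1.9149
t = (x̄ - μ₀)/SE = (87.72 - 89)/1.9149 = -0.6684
Critical value: t_{0.05,32} = ±1.694
p-value ≈ 0.5087
Decision: fail to reject H₀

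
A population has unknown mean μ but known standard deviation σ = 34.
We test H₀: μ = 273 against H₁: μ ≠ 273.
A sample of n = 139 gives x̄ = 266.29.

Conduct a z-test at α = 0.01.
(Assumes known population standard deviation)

Answer: z = -2.3268, fail to reject H₀

Derivation:
Standard error: SE = σ/√n = 34/√139 = 2.8838
z-statistic: z = (x̄ - μ₀)/SE = (266.29 - 273)/2.8838 = -2.3268
Critical value: ±2.576
p-value = 0.0200
Decision: fail to reject H₀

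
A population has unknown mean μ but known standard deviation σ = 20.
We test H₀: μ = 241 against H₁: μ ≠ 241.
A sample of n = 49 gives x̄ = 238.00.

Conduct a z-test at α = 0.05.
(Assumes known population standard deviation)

Standard error: SE = σ/√n = 20/√49 = 2.8571
z-statistic: z = (x̄ - μ₀)/SE = (238.00 - 241)/2.8571 = -1.0500
Critical value: ±1.960
p-value = 0.2937
Decision: fail to reject H₀

Answer: z = -1.0500, fail to reject H₀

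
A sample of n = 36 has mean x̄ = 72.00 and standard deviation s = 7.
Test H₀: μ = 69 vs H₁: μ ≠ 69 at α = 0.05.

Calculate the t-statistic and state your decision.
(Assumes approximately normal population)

Answer: t = 2.5714, reject H₀

Derivation:
df = n - 1 = 35
SE = s/√n = 7/√36 = 1.1667
t = (x̄ - μ₀)/SE = (72.00 - 69)/1.1667 = 2.5714
Critical value: t_{0.025,35} = ±2.030
p-value ≈ 0.0145
Decision: reject H₀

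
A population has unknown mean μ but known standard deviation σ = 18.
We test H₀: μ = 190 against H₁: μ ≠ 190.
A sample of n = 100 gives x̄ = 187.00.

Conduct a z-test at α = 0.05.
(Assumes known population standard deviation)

Standard error: SE = σ/√n = 18/√100 = 1.8000
z-statistic: z = (x̄ - μ₀)/SE = (187.00 - 190)/1.8000 = -1.6667
Critical value: ±1.960
p-value = 0.0956
Decision: fail to reject H₀

Answer: z = -1.6667, fail to reject H₀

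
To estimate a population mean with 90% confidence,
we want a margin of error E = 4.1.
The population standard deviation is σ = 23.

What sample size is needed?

Answer: n = 86

Derivation:
z_0.05 = 1.645
n = (z×σ/E)² = (1.645×23/4.1)²
n = 85.1569
Round up: n = 86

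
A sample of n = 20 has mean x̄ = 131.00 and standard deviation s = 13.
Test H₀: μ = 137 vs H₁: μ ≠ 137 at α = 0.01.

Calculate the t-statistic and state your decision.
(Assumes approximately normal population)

df = n - 1 = 19
SE = s/√n = 13/√20 = 2.9069
t = (x̄ - μ₀)/SE = (131.00 - 137)/2.9069 = -2.0641
Critical value: t_{0.005,19} = ±2.861
p-value ≈ 0.0529
Decision: fail to reject H₀

Answer: t = -2.0641, fail to reject H₀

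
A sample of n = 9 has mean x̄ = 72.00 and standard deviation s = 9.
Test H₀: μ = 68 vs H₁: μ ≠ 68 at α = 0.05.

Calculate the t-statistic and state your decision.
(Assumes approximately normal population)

Answer: t = 1.3333, fail to reject H₀

Derivation:
df = n - 1 = 8
SE = s/√n = 9/√9 = 3.0000
t = (x̄ - μ₀)/SE = (72.00 - 68)/3.0000 = 1.3333
Critical value: t_{0.025,8} = ±2.306
p-value ≈ 0.2191
Decision: fail to reject H₀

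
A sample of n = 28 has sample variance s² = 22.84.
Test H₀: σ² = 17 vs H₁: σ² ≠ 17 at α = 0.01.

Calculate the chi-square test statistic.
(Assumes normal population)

df = n - 1 = 27
χ² = (n-1)s²/σ₀² = 27×22.84/17 = 36.2753
Critical values: χ²_{0.995,27} = 11.808, χ²_{0.005,27} = 49.645
Rejection region: χ² < 11.808 or χ² > 49.645
Decision: fail to reject H₀

Answer: χ² = 36.2753, fail to reject H₀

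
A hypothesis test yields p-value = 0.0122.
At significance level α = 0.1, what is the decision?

Answer: reject H₀

Derivation:
Compare p-value to α:
0.0122 < 0.1
Decision: reject H₀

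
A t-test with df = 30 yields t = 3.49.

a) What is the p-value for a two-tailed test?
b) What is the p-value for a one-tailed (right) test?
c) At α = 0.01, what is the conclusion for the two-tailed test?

Answer: a) 0.0015, b) 0.0008, c) reject H₀

Derivation:
Using t-distribution with df = 30:
a) Two-tailed: p = 2×P(T > 3.49) = 0.0015
b) One-tailed: p = P(T > 3.49) = 0.0008
c) 0.0015 < 0.01, reject H₀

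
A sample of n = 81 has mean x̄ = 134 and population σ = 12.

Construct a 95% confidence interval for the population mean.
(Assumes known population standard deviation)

Confidence level: 95%, α = 0.05
z_0.025 = 1.960
SE = σ/√n = 12/√81 = 1.3333
Margin of error = 1.960 × 1.3333 = 2.6133
CI: x̄ ± margin = 134 ± 2.6133
CI: (131.3867, 136.6133)

Answer: (131.3867, 136.6133)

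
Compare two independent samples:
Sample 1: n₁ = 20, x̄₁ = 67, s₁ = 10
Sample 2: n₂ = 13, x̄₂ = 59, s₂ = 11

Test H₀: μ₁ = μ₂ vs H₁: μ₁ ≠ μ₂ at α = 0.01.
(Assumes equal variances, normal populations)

Pooled variance: s²_p = [19×10² + 12×11²]/(31) = 108.1290
s_p = 10.3985
SE = s_p×√(1/n₁ + 1/n₂) = 10.3985×√(1/20 + 1/13) = 3.7046
t = (x̄₁ - x̄₂)/SE = (67 - 59)/3.7046 = 2.1595
df = 31, t-critical = ±2.744
Decision: fail to reject H₀

Answer: t = 2.1595, fail to reject H₀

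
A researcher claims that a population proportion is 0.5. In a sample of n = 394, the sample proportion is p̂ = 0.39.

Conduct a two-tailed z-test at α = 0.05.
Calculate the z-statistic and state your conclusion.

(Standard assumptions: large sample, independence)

H₀: p = 0.5, H₁: p ≠ 0.5
Standard error: SE = √(p₀(1-p₀)/n) = √(0.5×0.5/394) = 0.025190
z-statistic: z = (p̂ - p₀)/SE = (0.39 - 0.5)/0.025190 = -4.3668
Critical value: z_0.025 = ±1.960
p-value < 0.0001
Decision: reject H₀ at α = 0.05

Answer: z = -4.3668, reject H₀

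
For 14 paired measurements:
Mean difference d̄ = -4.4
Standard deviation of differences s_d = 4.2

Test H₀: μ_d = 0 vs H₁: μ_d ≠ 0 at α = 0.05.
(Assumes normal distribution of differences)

df = n - 1 = 13
SE = s_d/√n = 4.2/√14 = 1.1225
t = d̄/SE = -4.4/1.1225 = -3.9198
Critical value: t_{0.025,13} = ±2.160
p-value ≈ 0.0018
Decision: reject H₀

Answer: t = -3.9198, reject H₀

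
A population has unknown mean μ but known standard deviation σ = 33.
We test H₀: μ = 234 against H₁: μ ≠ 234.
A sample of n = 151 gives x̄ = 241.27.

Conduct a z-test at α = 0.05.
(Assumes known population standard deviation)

Standard error: SE = σ/√n = 33/√151 = 2.6855
z-statistic: z = (x̄ - μ₀)/SE = (241.27 - 234)/2.6855 = 2.7071
Critical value: ±1.960
p-value = 0.0068
Decision: reject H₀

Answer: z = 2.7071, reject H₀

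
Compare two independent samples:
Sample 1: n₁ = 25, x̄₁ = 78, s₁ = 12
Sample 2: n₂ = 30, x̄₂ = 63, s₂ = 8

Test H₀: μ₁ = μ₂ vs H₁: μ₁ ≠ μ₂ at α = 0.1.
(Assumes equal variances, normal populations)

Pooled variance: s²_p = [24×12² + 29×8²]/(53) = 100.2264
s_p = 10.0113
SE = s_p×√(1/n₁ + 1/n₂) = 10.0113×√(1/25 + 1/30) = 2.7111
t = (x̄₁ - x̄₂)/SE = (78 - 63)/2.7111 = 5.5328
df = 53, t-critical = ±1.674
Decision: reject H₀

Answer: t = 5.5328, reject H₀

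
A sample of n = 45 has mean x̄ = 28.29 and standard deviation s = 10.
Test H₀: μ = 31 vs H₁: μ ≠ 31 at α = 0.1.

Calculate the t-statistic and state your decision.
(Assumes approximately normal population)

Answer: t = -1.8179, reject H₀

Derivation:
df = n - 1 = 44
SE = s/√n = 10/√45 = 1.4907
t = (x̄ - μ₀)/SE = (28.29 - 31)/1.4907 = -1.8179
Critical value: t_{0.05,44} = ±1.680
p-value ≈ 0.0759
Decision: reject H₀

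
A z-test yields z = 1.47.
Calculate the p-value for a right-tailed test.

Answer: p-value ≈ 0.0708

Derivation:
For z = 1.47:
p = P(Z > 1.47) = 1 - Φ(1.47) = 0.0708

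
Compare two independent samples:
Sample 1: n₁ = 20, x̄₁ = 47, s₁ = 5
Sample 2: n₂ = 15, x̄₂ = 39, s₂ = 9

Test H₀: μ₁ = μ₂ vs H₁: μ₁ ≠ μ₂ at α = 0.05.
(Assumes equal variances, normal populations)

Pooled variance: s²_p = [19×5² + 14×9²]/(33) = 48.7576
s_p = 6.9827
SE = s_p×√(1/n₁ + 1/n₂) = 6.9827×√(1/20 + 1/15) = 2.3850
t = (x̄₁ - x̄₂)/SE = (47 - 39)/2.3850 = 3.3543
df = 33, t-critical = ±2.035
Decision: reject H₀

Answer: t = 3.3543, reject H₀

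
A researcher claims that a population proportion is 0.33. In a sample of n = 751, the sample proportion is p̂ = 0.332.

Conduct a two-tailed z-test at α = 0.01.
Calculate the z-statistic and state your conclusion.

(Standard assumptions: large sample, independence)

H₀: p = 0.33, H₁: p ≠ 0.33
Standard error: SE = √(p₀(1-p₀)/n) = √(0.33×0.67/751) = 0.017158
z-statistic: z = (p̂ - p₀)/SE = (0.332 - 0.33)/0.017158 = 0.1166
Critical value: z_0.005 = ±2.576
p-value = 0.9072
Decision: fail to reject H₀ at α = 0.01

Answer: z = 0.1166, fail to reject H₀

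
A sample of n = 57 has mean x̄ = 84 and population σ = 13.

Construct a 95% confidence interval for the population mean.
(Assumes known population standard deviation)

Answer: (80.6251, 87.3749)

Derivation:
Confidence level: 95%, α = 0.05
z_0.025 = 1.960
SE = σ/√n = 13/√57 = 1.7219
Margin of error = 1.960 × 1.7219 = 3.3749
CI: x̄ ± margin = 84 ± 3.3749
CI: (80.6251, 87.3749)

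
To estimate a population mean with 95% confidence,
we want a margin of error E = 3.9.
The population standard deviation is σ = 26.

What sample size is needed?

z_0.025 = 1.960
n = (z×σ/E)² = (1.960×26/3.9)²
n = 170.7378
Round up: n = 171

Answer: n = 171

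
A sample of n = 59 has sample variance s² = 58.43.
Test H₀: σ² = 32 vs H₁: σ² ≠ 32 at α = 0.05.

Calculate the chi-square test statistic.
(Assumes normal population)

Answer: χ² = 105.9044, reject H₀

Derivation:
df = n - 1 = 58
χ² = (n-1)s²/σ₀² = 58×58.43/32 = 105.9044
Critical values: χ²_{0.975,58} = 38.844, χ²_{0.025,58} = 80.936
Rejection region: χ² < 38.844 or χ² > 80.936
Decision: reject H₀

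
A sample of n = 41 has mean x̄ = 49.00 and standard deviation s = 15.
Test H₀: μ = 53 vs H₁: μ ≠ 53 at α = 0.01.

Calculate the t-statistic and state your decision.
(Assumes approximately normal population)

df = n - 1 = 40
SE = s/√n = 15/√41 = 2.3426
t = (x̄ - μ₀)/SE = (49.00 - 53)/2.3426 = -1.7075
Critical value: t_{0.005,40} = ±2.704
p-value ≈ 0.0955
Decision: fail to reject H₀

Answer: t = -1.7075, fail to reject H₀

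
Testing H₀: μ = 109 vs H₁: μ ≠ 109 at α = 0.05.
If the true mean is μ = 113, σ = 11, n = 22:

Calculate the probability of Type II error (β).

Answer: β ≈ 0.6003

Derivation:
SE = σ/√n = 11/√22 = 2.3452
Critical values: μ₀ ± z_0.025×SE = 109 ± 1.960×2.3452
Acceptance region: (104.4034, 113.5966)
Under H₁ (μ = 113): z_high = (113.5966 - 113)/2.3452 = 0.2544, z_low = (104.4034 - 113)/2.3452 = -3.6656
β = P(not reject | H₁) = Φ(0.2544) - Φ(-3.6656) ≈ 0.6003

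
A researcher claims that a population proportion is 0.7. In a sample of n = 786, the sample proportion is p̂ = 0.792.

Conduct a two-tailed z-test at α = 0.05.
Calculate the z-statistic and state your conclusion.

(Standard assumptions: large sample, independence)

H₀: p = 0.7, H₁: p ≠ 0.7
Standard error: SE = √(p₀(1-p₀)/n) = √(0.7×0.3/786) = 0.016346
z-statistic: z = (p̂ - p₀)/SE = (0.792 - 0.7)/0.016346 = 5.6283
Critical value: z_0.025 = ±1.960
p-value < 0.0001
Decision: reject H₀ at α = 0.05

Answer: z = 5.6283, reject H₀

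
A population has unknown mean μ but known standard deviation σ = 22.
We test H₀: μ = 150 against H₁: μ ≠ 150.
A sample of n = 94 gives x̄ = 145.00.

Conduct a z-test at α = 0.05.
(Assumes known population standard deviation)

Answer: z = -2.2035, reject H₀

Derivation:
Standard error: SE = σ/√n = 22/√94 = 2.2691
z-statistic: z = (x̄ - μ₀)/SE = (145.00 - 150)/2.2691 = -2.2035
Critical value: ±1.960
p-value = 0.0276
Decision: reject H₀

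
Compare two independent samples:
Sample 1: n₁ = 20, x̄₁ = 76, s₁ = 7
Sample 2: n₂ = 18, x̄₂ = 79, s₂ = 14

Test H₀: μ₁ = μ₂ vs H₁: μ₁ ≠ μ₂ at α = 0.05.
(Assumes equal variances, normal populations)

Pooled variance: s²_p = [19×7² + 17×14²]/(36) = 118.4167
s_p = 10.8819
SE = s_p×√(1/n₁ + 1/n₂) = 10.8819×√(1/20 + 1/18) = 3.5355
t = (x̄₁ - x̄₂)/SE = (76 - 79)/3.5355 = -0.8485
df = 36, t-critical = ±2.028
Decision: fail to reject H₀

Answer: t = -0.8485, fail to reject H₀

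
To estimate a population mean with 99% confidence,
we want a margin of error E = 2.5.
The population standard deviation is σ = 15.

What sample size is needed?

z_0.005 = 2.576
n = (z×σ/E)² = (2.576×15/2.5)²
n = 238.8879
Round up: n = 239

Answer: n = 239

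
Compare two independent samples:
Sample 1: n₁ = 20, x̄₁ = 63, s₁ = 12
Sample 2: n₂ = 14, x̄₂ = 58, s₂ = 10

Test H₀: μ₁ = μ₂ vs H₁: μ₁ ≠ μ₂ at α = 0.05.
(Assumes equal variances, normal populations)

Pooled variance: s²_p = [19×12² + 13×10²]/(32) = 126.1250
s_p = 11.2305
SE = s_p×√(1/n₁ + 1/n₂) = 11.2305×√(1/20 + 1/14) = 3.9134
t = (x̄₁ - x̄₂)/SE = (63 - 58)/3.9134 = 1.2777
df = 32, t-critical = ±2.037
Decision: fail to reject H₀

Answer: t = 1.2777, fail to reject H₀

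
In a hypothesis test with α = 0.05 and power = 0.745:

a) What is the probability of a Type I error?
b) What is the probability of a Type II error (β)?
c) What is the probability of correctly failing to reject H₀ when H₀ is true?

a) Type I error probability = α = 0.05
b) Power = P(reject H₀ | H₁ true) = 1 - β = 0.745, so Type II error probability = β = 1 - Power = 0.255
c) P(fail to reject H₀ | H₀ true) = 1 - α = 0.95

Answer: a) 0.05, b) 0.255, c) 0.95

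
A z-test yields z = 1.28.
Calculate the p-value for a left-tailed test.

Answer: p-value ≈ 0.8997

Derivation:
For z = 1.28:
p = P(Z < 1.28) = Φ(1.28) = 0.8997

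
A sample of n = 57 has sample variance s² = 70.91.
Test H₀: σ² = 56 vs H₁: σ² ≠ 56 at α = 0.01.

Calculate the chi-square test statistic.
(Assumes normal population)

Answer: χ² = 70.9100, fail to reject H₀

Derivation:
df = n - 1 = 56
χ² = (n-1)s²/σ₀² = 56×70.91/56 = 70.9100
Critical values: χ²_{0.995,56} = 32.490, χ²_{0.005,56} = 86.994
Rejection region: χ² < 32.490 or χ² > 86.994
Decision: fail to reject H₀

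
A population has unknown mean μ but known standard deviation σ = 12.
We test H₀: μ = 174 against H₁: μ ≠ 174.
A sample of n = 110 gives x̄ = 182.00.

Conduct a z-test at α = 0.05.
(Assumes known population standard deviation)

Standard error: SE = σ/√n = 12/√110 = 1.1442
z-statistic: z = (x̄ - μ₀)/SE = (182.00 - 174)/1.1442 = 6.9918
Critical value: ±1.960
p-value < 0.0001
Decision: reject H₀

Answer: z = 6.9918, reject H₀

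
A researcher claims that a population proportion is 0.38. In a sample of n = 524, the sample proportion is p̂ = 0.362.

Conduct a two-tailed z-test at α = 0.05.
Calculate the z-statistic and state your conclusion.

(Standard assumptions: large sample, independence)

Answer: z = -0.8489, fail to reject H₀

Derivation:
H₀: p = 0.38, H₁: p ≠ 0.38
Standard error: SE = √(p₀(1-p₀)/n) = √(0.38×0.62/524) = 0.021204
z-statistic: z = (p̂ - p₀)/SE = (0.362 - 0.38)/0.021204 = -0.8489
Critical value: z_0.025 = ±1.960
p-value = 0.3959
Decision: fail to reject H₀ at α = 0.05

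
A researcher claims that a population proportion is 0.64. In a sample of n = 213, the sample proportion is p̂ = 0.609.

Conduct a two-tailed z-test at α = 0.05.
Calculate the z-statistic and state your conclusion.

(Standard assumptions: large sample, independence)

Answer: z = -0.9426, fail to reject H₀

Derivation:
H₀: p = 0.64, H₁: p ≠ 0.64
Standard error: SE = √(p₀(1-p₀)/n) = √(0.64×0.36/213) = 0.032889
z-statistic: z = (p̂ - p₀)/SE = (0.609 - 0.64)/0.032889 = -0.9426
Critical value: z_0.025 = ±1.960
p-value = 0.3459
Decision: fail to reject H₀ at α = 0.05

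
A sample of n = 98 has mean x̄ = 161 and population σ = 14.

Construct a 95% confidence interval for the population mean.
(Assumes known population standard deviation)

Confidence level: 95%, α = 0.05
z_0.025 = 1.960
SE = σ/√n = 14/√98 = 1.4142
Margin of error = 1.960 × 1.4142 = 2.7718
CI: x̄ ± margin = 161 ± 2.7718
CI: (158.2282, 163.7718)

Answer: (158.2282, 163.7718)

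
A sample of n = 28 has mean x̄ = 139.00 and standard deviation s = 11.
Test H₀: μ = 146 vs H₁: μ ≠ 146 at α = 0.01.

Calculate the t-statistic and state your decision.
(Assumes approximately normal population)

Answer: t = -3.3673, reject H₀

Derivation:
df = n - 1 = 27
SE = s/√n = 11/√28 = 2.0788
t = (x̄ - μ₀)/SE = (139.00 - 146)/2.0788 = -3.3673
Critical value: t_{0.005,27} = ±2.771
p-value ≈ 0.0023
Decision: reject H₀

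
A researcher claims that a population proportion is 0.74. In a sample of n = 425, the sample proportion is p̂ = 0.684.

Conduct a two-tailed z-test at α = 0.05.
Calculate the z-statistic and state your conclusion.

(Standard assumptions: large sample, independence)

Answer: z = -2.6319, reject H₀

Derivation:
H₀: p = 0.74, H₁: p ≠ 0.74
Standard error: SE = √(p₀(1-p₀)/n) = √(0.74×0.26/425) = 0.021277
z-statistic: z = (p̂ - p₀)/SE = (0.684 - 0.74)/0.021277 = -2.6319
Critical value: z_0.025 = ±1.960
p-value = 0.0085
Decision: reject H₀ at α = 0.05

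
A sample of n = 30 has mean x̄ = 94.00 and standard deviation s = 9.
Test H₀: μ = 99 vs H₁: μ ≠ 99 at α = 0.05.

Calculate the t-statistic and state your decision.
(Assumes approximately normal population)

Answer: t = -3.0428, reject H₀

Derivation:
df = n - 1 = 29
SE = s/√n = 9/√30 = 1.6432
t = (x̄ - μ₀)/SE = (94.00 - 99)/1.6432 = -3.0428
Critical value: t_{0.025,29} = ±2.045
p-value ≈ 0.0049
Decision: reject H₀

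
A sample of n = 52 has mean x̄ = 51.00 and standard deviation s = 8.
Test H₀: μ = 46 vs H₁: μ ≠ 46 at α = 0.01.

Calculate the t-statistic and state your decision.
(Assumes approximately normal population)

df = n - 1 = 51
SE = s/√n = 8/√52 = 1.1094
t = (x̄ - μ₀)/SE = (51.00 - 46)/1.1094 = 4.5069
Critical value: t_{0.005,51} = ±2.676
p-value < 0.0001
Decision: reject H₀

Answer: t = 4.5069, reject H₀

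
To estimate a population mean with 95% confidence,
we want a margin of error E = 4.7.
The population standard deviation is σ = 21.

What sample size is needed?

Answer: n = 77

Derivation:
z_0.025 = 1.960
n = (z×σ/E)² = (1.960×21/4.7)²
n = 76.6929
Round up: n = 77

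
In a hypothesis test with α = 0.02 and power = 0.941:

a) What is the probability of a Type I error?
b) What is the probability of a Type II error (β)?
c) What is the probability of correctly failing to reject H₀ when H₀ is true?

Answer: a) 0.02, b) 0.059, c) 0.98

Derivation:
a) Type I error probability = α = 0.02
b) Power = P(reject H₀ | H₁ true) = 1 - β = 0.941, so Type II error probability = β = 1 - Power = 0.059
c) P(fail to reject H₀ | H₀ true) = 1 - α = 0.98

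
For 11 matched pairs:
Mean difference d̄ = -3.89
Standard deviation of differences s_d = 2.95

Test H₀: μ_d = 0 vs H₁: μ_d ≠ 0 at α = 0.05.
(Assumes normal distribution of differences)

Answer: t = -4.3732, reject H₀

Derivation:
df = n - 1 = 10
SE = s_d/√n = 2.95/√11 = 0.8895
t = d̄/SE = -3.89/0.8895 = -4.3732
Critical value: t_{0.025,10} = ±2.228
p-value ≈ 0.0014
Decision: reject H₀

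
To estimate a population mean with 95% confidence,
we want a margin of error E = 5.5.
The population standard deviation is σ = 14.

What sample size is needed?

Answer: n = 25

Derivation:
z_0.025 = 1.960
n = (z×σ/E)² = (1.960×14/5.5)²
n = 24.8910
Round up: n = 25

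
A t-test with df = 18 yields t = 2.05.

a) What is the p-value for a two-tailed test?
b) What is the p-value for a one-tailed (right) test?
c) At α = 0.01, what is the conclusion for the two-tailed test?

Using t-distribution with df = 18:
a) Two-tailed: p = 2×P(T > 2.05) = 0.0552
b) One-tailed: p = P(T > 2.05) = 0.0276
c) 0.0552 ≥ 0.01, fail to reject H₀

Answer: a) 0.0552, b) 0.0276, c) fail to reject H₀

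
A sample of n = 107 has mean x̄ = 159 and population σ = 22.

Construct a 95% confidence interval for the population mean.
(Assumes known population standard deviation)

Confidence level: 95%, α = 0.05
z_0.025 = 1.960
SE = σ/√n = 22/√107 = 2.1268
Margin of error = 1.960 × 2.1268 = 4.1685
CI: x̄ ± margin = 159 ± 4.1685
CI: (154.8315, 163.1685)

Answer: (154.8315, 163.1685)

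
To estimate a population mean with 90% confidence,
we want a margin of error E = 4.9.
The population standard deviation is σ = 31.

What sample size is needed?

z_0.05 = 1.645
n = (z×σ/E)² = (1.645×31/4.9)²
n = 108.3086
Round up: n = 109

Answer: n = 109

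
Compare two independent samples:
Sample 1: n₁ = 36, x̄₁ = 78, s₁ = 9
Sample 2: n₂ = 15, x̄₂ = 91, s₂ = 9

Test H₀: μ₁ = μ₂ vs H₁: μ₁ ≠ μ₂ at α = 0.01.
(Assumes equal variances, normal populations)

Answer: t = -4.7001, reject H₀

Derivation:
Pooled variance: s²_p = [35×9² + 14×9²]/(49) = 81.0000
s_p = 9.0000
SE = s_p×√(1/n₁ + 1/n₂) = 9.0000×√(1/36 + 1/15) = 2.7659
t = (x̄₁ - x̄₂)/SE = (78 - 91)/2.7659 = -4.7001
df = 49, t-critical = ±2.680
Decision: reject H₀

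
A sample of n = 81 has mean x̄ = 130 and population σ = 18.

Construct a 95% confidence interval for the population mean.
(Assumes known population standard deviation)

Confidence level: 95%, α = 0.05
z_0.025 = 1.960
SE = σ/√n = 18/√81 = 2.0000
Margin of error = 1.960 × 2.0000 = 3.9200
CI: x̄ ± margin = 130 ± 3.9200
CI: (126.0800, 133.9200)

Answer: (126.0800, 133.9200)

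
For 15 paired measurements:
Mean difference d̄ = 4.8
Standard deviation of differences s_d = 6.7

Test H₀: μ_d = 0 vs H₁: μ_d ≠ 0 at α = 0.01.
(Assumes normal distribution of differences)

Answer: t = 2.7747, fail to reject H₀

Derivation:
df = n - 1 = 14
SE = s_d/√n = 6.7/√15 = 1.7299
t = d̄/SE = 4.8/1.7299 = 2.7747
Critical value: t_{0.005,14} = ±2.977
p-value ≈ 0.0149
Decision: fail to reject H₀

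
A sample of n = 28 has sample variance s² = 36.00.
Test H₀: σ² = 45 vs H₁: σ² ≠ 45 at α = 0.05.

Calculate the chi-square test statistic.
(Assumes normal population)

df = n - 1 = 27
χ² = (n-1)s²/σ₀² = 27×36.00/45 = 21.6000
Critical values: χ²_{0.975,27} = 14.573, χ²_{0.025,27} = 43.195
Rejection region: χ² < 14.573 or χ² > 43.195
Decision: fail to reject H₀

Answer: χ² = 21.6000, fail to reject H₀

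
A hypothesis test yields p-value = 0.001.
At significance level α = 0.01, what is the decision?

Answer: reject H₀

Derivation:
Compare p-value to α:
0.001 < 0.01
Decision: reject H₀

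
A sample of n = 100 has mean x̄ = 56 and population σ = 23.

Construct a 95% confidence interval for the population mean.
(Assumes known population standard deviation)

Answer: (51.4920, 60.5080)

Derivation:
Confidence level: 95%, α = 0.05
z_0.025 = 1.960
SE = σ/√n = 23/√100 = 2.3000
Margin of error = 1.960 × 2.3000 = 4.5080
CI: x̄ ± margin = 56 ± 4.5080
CI: (51.4920, 60.5080)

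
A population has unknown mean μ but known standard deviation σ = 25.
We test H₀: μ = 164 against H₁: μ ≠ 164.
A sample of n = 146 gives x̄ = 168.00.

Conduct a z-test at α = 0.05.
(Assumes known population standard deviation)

Answer: z = 1.9333, fail to reject H₀

Derivation:
Standard error: SE = σ/√n = 25/√146 = 2.0690
z-statistic: z = (x̄ - μ₀)/SE = (168.00 - 164)/2.0690 = 1.9333
Critical value: ±1.960
p-value = 0.0532
Decision: fail to reject H₀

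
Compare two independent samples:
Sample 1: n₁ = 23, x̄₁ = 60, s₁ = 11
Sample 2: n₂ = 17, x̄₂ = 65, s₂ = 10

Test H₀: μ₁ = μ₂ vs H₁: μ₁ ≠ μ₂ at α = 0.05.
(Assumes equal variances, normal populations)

Pooled variance: s²_p = [22×11² + 16×10²]/(38) = 112.1579
s_p = 10.5905
SE = s_p×√(1/n₁ + 1/n₂) = 10.5905×√(1/23 + 1/17) = 3.3873
t = (x̄₁ - x̄₂)/SE = (60 - 65)/3.3873 = -1.4761
df = 38, t-critical = ±2.024
Decision: fail to reject H₀

Answer: t = -1.4761, fail to reject H₀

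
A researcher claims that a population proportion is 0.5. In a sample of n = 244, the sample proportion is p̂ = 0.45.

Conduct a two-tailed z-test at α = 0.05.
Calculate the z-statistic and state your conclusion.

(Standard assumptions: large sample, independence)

H₀: p = 0.5, H₁: p ≠ 0.5
Standard error: SE = √(p₀(1-p₀)/n) = √(0.5×0.5/244) = 0.032009
z-statistic: z = (p̂ - p₀)/SE = (0.45 - 0.5)/0.032009 = -1.5621
Critical value: z_0.025 = ±1.960
p-value = 0.1183
Decision: fail to reject H₀ at α = 0.05

Answer: z = -1.5621, fail to reject H₀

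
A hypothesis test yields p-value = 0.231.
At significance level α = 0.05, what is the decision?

Compare p-value to α:
0.231 ≥ 0.05
Decision: fail to reject H₀

Answer: fail to reject H₀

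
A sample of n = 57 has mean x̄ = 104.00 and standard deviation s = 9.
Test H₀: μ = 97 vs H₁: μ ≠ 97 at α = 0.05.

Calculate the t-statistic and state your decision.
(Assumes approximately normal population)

Answer: t = 5.8720, reject H₀

Derivation:
df = n - 1 = 56
SE = s/√n = 9/√57 = 1.1921
t = (x̄ - μ₀)/SE = (104.00 - 97)/1.1921 = 5.8720
Critical value: t_{0.025,56} = ±2.003
p-value < 0.0001
Decision: reject H₀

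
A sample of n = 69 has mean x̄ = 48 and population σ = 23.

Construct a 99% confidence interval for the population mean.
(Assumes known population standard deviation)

Answer: (40.8673, 55.1327)

Derivation:
Confidence level: 99%, α = 0.01
z_0.005 = 2.576
SE = σ/√n = 23/√69 = 2.7689
Margin of error = 2.576 × 2.7689 = 7.1327
CI: x̄ ± margin = 48 ± 7.1327
CI: (40.8673, 55.1327)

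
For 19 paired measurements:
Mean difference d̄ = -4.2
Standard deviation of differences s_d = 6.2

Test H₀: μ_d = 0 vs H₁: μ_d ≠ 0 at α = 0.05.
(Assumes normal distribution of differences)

Answer: t = -2.9528, reject H₀

Derivation:
df = n - 1 = 18
SE = s_d/√n = 6.2/√19 = 1.4224
t = d̄/SE = -4.2/1.4224 = -2.9528
Critical value: t_{0.025,18} = ±2.101
p-value ≈ 0.0085
Decision: reject H₀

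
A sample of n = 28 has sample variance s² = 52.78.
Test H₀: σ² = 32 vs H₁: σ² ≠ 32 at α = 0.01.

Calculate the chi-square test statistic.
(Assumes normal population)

df = n - 1 = 27
χ² = (n-1)s²/σ₀² = 27×52.78/32 = 44.5331
Critical values: χ²_{0.995,27} = 11.808, χ²_{0.005,27} = 49.645
Rejection region: χ² < 11.808 or χ² > 49.645
Decision: fail to reject H₀

Answer: χ² = 44.5331, fail to reject H₀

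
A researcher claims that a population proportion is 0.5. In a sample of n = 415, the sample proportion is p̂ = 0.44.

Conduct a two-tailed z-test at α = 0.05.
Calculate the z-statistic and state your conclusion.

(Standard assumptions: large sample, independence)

Answer: z = -2.4446, reject H₀

Derivation:
H₀: p = 0.5, H₁: p ≠ 0.5
Standard error: SE = √(p₀(1-p₀)/n) = √(0.5×0.5/415) = 0.024544
z-statistic: z = (p̂ - p₀)/SE = (0.44 - 0.5)/0.024544 = -2.4446
Critical value: z_0.025 = ±1.960
p-value = 0.0145
Decision: reject H₀ at α = 0.05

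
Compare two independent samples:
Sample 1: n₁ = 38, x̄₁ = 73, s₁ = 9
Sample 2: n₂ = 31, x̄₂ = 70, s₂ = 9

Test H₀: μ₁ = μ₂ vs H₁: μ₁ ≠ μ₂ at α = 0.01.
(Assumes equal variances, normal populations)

Pooled variance: s²_p = [37×9² + 30×9²]/(67) = 81.0000
s_p = 9.0000
SE = s_p×√(1/n₁ + 1/n₂) = 9.0000×√(1/38 + 1/31) = 2.1782
t = (x̄₁ - x̄₂)/SE = (73 - 70)/2.1782 = 1.3773
df = 67, t-critical = ±2.651
Decision: fail to reject H₀

Answer: t = 1.3773, fail to reject H₀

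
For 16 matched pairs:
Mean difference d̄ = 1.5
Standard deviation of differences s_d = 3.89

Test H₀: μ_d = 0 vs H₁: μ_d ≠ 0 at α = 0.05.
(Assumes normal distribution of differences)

df = n - 1 = 15
SE = s_d/√n = 3.89/√16 = 0.9725
t = d̄/SE = 1.5/0.9725 = 1.5424
Critical value: t_{0.025,15} = ±2.131
p-value ≈ 0.1438
Decision: fail to reject H₀

Answer: t = 1.5424, fail to reject H₀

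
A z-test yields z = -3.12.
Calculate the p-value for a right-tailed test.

Answer: p-value ≈ 0.9991

Derivation:
For z = -3.12:
p = P(Z > -3.12) = 1 - Φ(-3.12) = 0.9991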